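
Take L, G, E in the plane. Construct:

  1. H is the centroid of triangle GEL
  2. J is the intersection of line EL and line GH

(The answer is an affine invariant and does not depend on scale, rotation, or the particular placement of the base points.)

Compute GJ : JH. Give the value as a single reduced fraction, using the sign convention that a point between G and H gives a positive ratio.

GJ:JH = -3

Work in coordinates with L = (0, 0), G = (1, 0), E = (0, 1).
1. H is the centroid of triangle GEL ⇒ H = (1/3, 1/3)
2. J is the intersection of line EL and line GH ⇒ J = (0, 1/2)
J = G + t·(H−G) with t = 3/2, so GJ:JH = t:(1−t) = 3/2:-1/2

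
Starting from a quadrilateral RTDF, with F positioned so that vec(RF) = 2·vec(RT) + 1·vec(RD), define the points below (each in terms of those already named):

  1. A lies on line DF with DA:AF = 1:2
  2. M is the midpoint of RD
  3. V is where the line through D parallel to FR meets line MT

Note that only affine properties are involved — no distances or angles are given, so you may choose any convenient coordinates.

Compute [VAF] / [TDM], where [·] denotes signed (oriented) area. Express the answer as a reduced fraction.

Work in coordinates with R = (0, 0), T = (1, 0), D = (0, 1), F = (2, 1).
1. A lies on line DF with DA:AF = 1:2 ⇒ A = (2/3, 1)
2. M is the midpoint of RD ⇒ M = (0, 1/2)
3. V is where the line through D parallel to FR meets line MT ⇒ V = (-1/2, 3/4)
2·[VAF] = -1/3, 2·[TDM] = 1/2
[VAF]:[TDM] = -1/3:1/2 = -2/3

[VAF]:[TDM] = -2/3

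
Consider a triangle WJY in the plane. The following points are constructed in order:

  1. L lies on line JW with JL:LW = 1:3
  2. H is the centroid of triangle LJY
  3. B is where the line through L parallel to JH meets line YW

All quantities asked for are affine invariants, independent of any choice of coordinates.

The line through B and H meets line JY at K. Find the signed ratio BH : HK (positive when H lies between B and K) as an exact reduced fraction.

Choose coordinates W = (0, 0), J = (1, 0), Y = (0, 1).
1. L lies on line JW with JL:LW = 1:3 ⇒ L = (3/4, 0)
2. H is the centroid of triangle LJY ⇒ H = (7/12, 1/3)
3. B is where the line through L parallel to JH meets line YW ⇒ B = (0, 3/5)
line BH meets JY at K = (14/19, 5/19)
H = B + t·(K−B) with t = 19/24, so BH:HK = 19/24:5/24

BH:HK = 19/5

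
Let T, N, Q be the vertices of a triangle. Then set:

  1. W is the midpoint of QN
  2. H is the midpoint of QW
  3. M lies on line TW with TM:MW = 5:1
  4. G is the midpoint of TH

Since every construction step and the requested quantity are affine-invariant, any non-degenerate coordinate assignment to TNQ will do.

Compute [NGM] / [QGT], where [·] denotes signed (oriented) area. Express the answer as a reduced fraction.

Choose coordinates T = (0, 0), N = (1, 0), Q = (0, 1).
1. W is the midpoint of QN ⇒ W = (1/2, 1/2)
2. H is the midpoint of QW ⇒ H = (1/4, 3/4)
3. M lies on line TW with TM:MW = 5:1 ⇒ M = (5/12, 5/12)
4. G is the midpoint of TH ⇒ G = (1/8, 3/8)
2·[NGM] = -7/48, 2·[QGT] = -1/8
[NGM]:[QGT] = -7/48:-1/8 = 7/6

[NGM]:[QGT] = 7/6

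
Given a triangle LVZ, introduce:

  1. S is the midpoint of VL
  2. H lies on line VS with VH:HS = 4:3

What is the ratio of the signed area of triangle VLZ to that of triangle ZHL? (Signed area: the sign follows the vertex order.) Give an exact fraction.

Assign L = (0, 0), V = (1, 0), Z = (0, 1) — the answer is frame-independent, so this choice is without loss of generality.
1. S is the midpoint of VL ⇒ S = (1/2, 0)
2. H lies on line VS with VH:HS = 4:3 ⇒ H = (5/7, 0)
2·[VLZ] = -1, 2·[ZHL] = -5/7
[VLZ]:[ZHL] = -1:-5/7 = 7/5

[VLZ]:[ZHL] = 7/5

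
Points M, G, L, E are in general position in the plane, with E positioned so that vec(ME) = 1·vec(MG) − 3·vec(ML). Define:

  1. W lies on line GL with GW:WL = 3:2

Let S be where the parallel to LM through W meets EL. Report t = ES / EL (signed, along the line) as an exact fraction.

Assign M = (0, 0), G = (1, 0), L = (0, 1), E = (1, -3) — the answer is frame-independent, so this choice is without loss of generality.
1. W lies on line GL with GW:WL = 3:2 ⇒ W = (2/5, 3/5)
through W parallel to LM: direction (0, -1); meets EL at S = (2/5, -3/5)
S = E + t·(L−E) with t = 3/5

t = 3/5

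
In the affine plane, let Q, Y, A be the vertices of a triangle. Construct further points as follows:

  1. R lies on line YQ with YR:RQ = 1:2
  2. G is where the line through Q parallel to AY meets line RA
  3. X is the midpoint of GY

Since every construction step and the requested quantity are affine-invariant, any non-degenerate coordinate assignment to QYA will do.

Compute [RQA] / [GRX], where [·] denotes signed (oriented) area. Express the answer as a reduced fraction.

[RQA]:[GRX] = 2

Assign Q = (0, 0), Y = (1, 0), A = (0, 1) — the answer is frame-independent, so this choice is without loss of generality.
1. R lies on line YQ with YR:RQ = 1:2 ⇒ R = (2/3, 0)
2. G is where the line through Q parallel to AY meets line RA ⇒ G = (2, -2)
3. X is the midpoint of GY ⇒ X = (3/2, -1)
2·[RQA] = -2/3, 2·[GRX] = -1/3
[RQA]:[GRX] = -2/3:-1/3 = 2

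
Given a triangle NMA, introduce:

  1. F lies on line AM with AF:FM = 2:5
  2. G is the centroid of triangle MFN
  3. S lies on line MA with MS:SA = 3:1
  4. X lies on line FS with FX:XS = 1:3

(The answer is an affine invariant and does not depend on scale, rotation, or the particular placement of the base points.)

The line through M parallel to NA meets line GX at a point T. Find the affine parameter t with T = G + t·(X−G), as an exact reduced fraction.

Assign N = (0, 0), M = (1, 0), A = (0, 1) — the answer is frame-independent, so this choice is without loss of generality.
1. F lies on line AM with AF:FM = 2:5 ⇒ F = (2/7, 5/7)
2. G is the centroid of triangle MFN ⇒ G = (3/7, 5/21)
3. S lies on line MA with MS:SA = 3:1 ⇒ S = (1/4, 3/4)
4. X lies on line FS with FX:XS = 1:3 ⇒ X = (31/112, 81/112)
through M parallel to NA: direction (0, 1); meets GX at T = (1, -27/17)
T = G + t·(X−G) with t = -64/17

t = -64/17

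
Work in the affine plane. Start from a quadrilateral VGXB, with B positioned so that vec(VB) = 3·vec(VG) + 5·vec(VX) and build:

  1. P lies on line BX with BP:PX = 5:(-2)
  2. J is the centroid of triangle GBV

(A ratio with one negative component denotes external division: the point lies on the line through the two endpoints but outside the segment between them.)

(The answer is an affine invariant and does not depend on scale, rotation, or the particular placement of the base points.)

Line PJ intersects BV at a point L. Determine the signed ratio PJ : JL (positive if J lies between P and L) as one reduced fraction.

Set V = (0, 0), G = (1, 0), X = (0, 1), B = (3, 5); any affine frame gives the same invariant.
1. P lies on line BX with BP:PX = 5:(-2) ⇒ P = (-2, -5/3)
2. J is the centroid of triangle GBV ⇒ J = (4/3, 5/3)
line PJ meets BV at L = (1/2, 5/6)
J = P + t·(L−P) with t = 4/3, so PJ:JL = 4/3:-1/3

PJ:JL = -4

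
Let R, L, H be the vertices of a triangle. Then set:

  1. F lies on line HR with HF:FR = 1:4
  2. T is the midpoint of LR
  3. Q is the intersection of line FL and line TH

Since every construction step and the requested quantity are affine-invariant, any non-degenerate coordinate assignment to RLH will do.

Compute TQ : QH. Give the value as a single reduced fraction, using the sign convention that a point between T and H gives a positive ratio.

TQ:QH = 2

Assign R = (0, 0), L = (1, 0), H = (0, 1) — the answer is frame-independent, so this choice is without loss of generality.
1. F lies on line HR with HF:FR = 1:4 ⇒ F = (0, 4/5)
2. T is the midpoint of LR ⇒ T = (1/2, 0)
3. Q is the intersection of line FL and line TH ⇒ Q = (1/6, 2/3)
Q = T + t·(H−T) with t = 2/3, so TQ:QH = t:(1−t) = 2/3:1/3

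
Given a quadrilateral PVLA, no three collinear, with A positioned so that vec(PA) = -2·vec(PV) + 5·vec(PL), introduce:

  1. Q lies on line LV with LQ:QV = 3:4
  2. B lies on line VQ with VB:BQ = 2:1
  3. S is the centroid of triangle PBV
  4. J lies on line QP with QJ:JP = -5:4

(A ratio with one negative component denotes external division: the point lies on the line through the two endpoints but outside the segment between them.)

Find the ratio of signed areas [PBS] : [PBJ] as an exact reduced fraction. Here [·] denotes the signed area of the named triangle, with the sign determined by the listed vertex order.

[PBS]:[PBJ] = 1/6

Assign P = (0, 0), V = (1, 0), L = (0, 1), A = (-2, 5) — the answer is frame-independent, so this choice is without loss of generality.
1. Q lies on line LV with LQ:QV = 3:4 ⇒ Q = (3/7, 4/7)
2. B lies on line VQ with VB:BQ = 2:1 ⇒ B = (13/21, 8/21)
3. S is the centroid of triangle PBV ⇒ S = (34/63, 8/63)
4. J lies on line QP with QJ:JP = -5:4 ⇒ J = (-12/7, -16/7)
2·[PBS] = -8/63, 2·[PBJ] = -16/21
[PBS]:[PBJ] = -8/63:-16/21 = 1/6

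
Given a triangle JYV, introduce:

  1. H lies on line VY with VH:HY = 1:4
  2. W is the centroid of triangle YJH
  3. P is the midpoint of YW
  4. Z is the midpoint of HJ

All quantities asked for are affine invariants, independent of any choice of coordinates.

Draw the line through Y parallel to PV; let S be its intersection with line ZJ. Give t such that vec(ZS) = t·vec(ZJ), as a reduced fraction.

t = -15/11

Choose coordinates J = (0, 0), Y = (1, 0), V = (0, 1).
1. H lies on line VY with VH:HY = 1:4 ⇒ H = (1/5, 4/5)
2. W is the centroid of triangle YJH ⇒ W = (2/5, 4/15)
3. P is the midpoint of YW ⇒ P = (7/10, 2/15)
4. Z is the midpoint of HJ ⇒ Z = (1/10, 2/5)
through Y parallel to PV: direction (-7/10, 13/15); meets ZJ at S = (13/55, 52/55)
S = Z + t·(J−Z) with t = -15/11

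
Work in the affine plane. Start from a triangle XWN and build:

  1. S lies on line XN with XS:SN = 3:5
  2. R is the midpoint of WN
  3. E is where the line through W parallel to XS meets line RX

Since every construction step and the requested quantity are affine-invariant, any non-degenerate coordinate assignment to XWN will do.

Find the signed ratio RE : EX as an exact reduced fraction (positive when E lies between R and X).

RE:EX = -1/2

Choose coordinates X = (0, 0), W = (1, 0), N = (0, 1).
1. S lies on line XN with XS:SN = 3:5 ⇒ S = (0, 3/8)
2. R is the midpoint of WN ⇒ R = (1/2, 1/2)
3. E is where the line through W parallel to XS meets line RX ⇒ E = (1, 1)
E = R + t·(X−R) with t = -1, so RE:EX = t:(1−t) = -1:2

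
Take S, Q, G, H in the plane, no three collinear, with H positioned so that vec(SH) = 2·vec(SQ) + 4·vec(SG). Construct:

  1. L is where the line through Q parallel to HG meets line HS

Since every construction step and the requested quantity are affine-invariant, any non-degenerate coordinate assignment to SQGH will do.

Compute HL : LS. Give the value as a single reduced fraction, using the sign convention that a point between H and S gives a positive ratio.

HL:LS = -5/3

Set S = (0, 0), Q = (1, 0), G = (0, 1), H = (2, 4); any affine frame gives the same invariant.
1. L is where the line through Q parallel to HG meets line HS ⇒ L = (-3, -6)
L = H + t·(S−H) with t = 5/2, so HL:LS = t:(1−t) = 5/2:-3/2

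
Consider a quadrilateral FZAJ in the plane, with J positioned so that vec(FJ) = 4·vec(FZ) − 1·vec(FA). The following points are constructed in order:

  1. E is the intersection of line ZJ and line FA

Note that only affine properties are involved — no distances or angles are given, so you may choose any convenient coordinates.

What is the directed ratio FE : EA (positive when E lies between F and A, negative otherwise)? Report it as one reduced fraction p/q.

Work in coordinates with F = (0, 0), Z = (1, 0), A = (0, 1), J = (4, -1).
1. E is the intersection of line ZJ and line FA ⇒ E = (0, 1/3)
E = F + t·(A−F) with t = 1/3, so FE:EA = t:(1−t) = 1/3:2/3

FE:EA = 1/2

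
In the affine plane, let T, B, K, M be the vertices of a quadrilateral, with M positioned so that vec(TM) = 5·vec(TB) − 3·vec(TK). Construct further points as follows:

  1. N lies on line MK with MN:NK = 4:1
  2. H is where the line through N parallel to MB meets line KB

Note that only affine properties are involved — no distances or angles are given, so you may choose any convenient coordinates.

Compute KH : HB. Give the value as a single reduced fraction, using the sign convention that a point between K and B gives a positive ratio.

KH:HB = 1/4

Choose coordinates T = (0, 0), B = (1, 0), K = (0, 1), M = (5, -3).
1. N lies on line MK with MN:NK = 4:1 ⇒ N = (1, 1/5)
2. H is where the line through N parallel to MB meets line KB ⇒ H = (1/5, 4/5)
H = K + t·(B−K) with t = 1/5, so KH:HB = t:(1−t) = 1/5:4/5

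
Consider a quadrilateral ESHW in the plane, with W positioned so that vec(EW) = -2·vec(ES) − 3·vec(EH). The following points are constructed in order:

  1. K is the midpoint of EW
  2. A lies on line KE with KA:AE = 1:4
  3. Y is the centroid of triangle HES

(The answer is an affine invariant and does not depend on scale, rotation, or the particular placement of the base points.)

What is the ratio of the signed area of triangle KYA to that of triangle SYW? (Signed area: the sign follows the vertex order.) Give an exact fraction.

Work in coordinates with E = (0, 0), S = (1, 0), H = (0, 1), W = (-2, -3).
1. K is the midpoint of EW ⇒ K = (-1, -3/2)
2. A lies on line KE with KA:AE = 1:4 ⇒ A = (-4/5, -6/5)
3. Y is the centroid of triangle HES ⇒ Y = (1/3, 1/3)
2·[KYA] = 1/30, 2·[SYW] = 3
[KYA]:[SYW] = 1/30:3 = 1/90

[KYA]:[SYW] = 1/90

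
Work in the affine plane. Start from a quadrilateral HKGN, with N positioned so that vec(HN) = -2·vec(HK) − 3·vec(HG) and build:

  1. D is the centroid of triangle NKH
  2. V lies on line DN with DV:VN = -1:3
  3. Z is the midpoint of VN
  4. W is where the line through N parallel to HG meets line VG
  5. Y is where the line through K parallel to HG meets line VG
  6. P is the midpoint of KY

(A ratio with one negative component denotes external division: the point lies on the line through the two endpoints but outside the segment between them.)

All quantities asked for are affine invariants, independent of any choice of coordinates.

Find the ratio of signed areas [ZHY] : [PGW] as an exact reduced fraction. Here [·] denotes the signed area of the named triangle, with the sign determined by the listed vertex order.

Choose coordinates H = (0, 0), K = (1, 0), G = (0, 1), N = (-2, -3).
1. D is the centroid of triangle NKH ⇒ D = (-1/3, -1)
2. V lies on line DN with DV:VN = -1:3 ⇒ V = (1/2, 0)
3. Z is the midpoint of VN ⇒ Z = (-3/4, -3/2)
4. W is where the line through N parallel to HG meets line VG ⇒ W = (-2, 5)
5. Y is where the line through K parallel to HG meets line VG ⇒ Y = (1, -1)
6. P is the midpoint of KY ⇒ P = (1, -1/2)
2·[ZHY] = -9/4, 2·[PGW] = -1
[ZHY]:[PGW] = -9/4:-1 = 9/4

[ZHY]:[PGW] = 9/4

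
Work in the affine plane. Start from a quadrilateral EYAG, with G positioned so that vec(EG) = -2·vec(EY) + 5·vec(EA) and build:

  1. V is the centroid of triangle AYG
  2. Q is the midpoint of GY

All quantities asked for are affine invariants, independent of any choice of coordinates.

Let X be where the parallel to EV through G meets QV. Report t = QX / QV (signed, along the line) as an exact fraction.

Assign E = (0, 0), Y = (1, 0), A = (0, 1), G = (-2, 5) — the answer is frame-independent, so this choice is without loss of generality.
1. V is the centroid of triangle AYG ⇒ V = (-1/3, 2)
2. Q is the midpoint of GY ⇒ Q = (-1/2, 5/2)
through G parallel to EV: direction (-1/3, 2); meets QV at X = (-8/3, 9)
X = Q + t·(V−Q) with t = -13

t = -13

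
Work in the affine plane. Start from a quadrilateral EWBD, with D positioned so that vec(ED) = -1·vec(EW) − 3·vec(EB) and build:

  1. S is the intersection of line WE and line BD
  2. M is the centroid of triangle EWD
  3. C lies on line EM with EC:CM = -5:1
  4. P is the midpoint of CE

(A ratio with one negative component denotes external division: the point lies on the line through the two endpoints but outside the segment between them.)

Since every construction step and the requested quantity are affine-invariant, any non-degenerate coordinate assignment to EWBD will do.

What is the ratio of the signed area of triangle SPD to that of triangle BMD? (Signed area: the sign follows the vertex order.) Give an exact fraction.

Set E = (0, 0), W = (1, 0), B = (0, 1), D = (-1, -3); any affine frame gives the same invariant.
1. S is the intersection of line WE and line BD ⇒ S = (-1/4, 0)
2. M is the centroid of triangle EWD ⇒ M = (0, -1)
3. C lies on line EM with EC:CM = -5:1 ⇒ C = (0, -5/4)
4. P is the midpoint of CE ⇒ P = (0, -5/8)
2·[SPD] = -39/32, 2·[BMD] = -2
[SPD]:[BMD] = -39/32:-2 = 39/64

[SPD]:[BMD] = 39/64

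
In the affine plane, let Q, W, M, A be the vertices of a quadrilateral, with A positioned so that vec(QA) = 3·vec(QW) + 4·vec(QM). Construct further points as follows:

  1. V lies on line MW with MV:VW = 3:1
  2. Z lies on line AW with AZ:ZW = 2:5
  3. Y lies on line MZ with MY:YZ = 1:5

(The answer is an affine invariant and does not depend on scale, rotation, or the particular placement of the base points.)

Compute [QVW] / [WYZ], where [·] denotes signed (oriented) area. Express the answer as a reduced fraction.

[QVW]:[WYZ] = 7/100

Assign Q = (0, 0), W = (1, 0), M = (0, 1), A = (3, 4) — the answer is frame-independent, so this choice is without loss of generality.
1. V lies on line MW with MV:VW = 3:1 ⇒ V = (3/4, 1/4)
2. Z lies on line AW with AZ:ZW = 2:5 ⇒ Z = (17/7, 20/7)
3. Y lies on line MZ with MY:YZ = 1:5 ⇒ Y = (17/42, 55/42)
2·[QVW] = -1/4, 2·[WYZ] = -25/7
[QVW]:[WYZ] = -1/4:-25/7 = 7/100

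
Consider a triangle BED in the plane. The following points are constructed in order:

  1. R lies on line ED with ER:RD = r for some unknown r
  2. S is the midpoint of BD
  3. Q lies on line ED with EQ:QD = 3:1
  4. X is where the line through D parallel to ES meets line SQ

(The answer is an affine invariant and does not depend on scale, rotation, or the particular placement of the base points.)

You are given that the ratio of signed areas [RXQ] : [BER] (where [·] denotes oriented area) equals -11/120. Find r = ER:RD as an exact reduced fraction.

Assign B = (0, 0), E = (1, 0), D = (0, 1) — the answer is frame-independent, so this choice is without loss of generality.
1. With ER:RD = r, write λ = r/(r+1) so R = E + λ·(D−E); R is affine-linear in λ
2. S is the midpoint of BD ⇒ S = (0, 1/2)
3. Q lies on line ED with EQ:QD = 3:1 ⇒ Q = (1/4, 3/4)
4. X is where the line through D parallel to ES meets line SQ ⇒ X = (1/3, 5/6)
Every point depending on R is an affine combination of R and λ-independent points, so each such coordinate is linear in λ; the λ² term in each signed area is a multiple of (D−E)×(D−E) = 0, so 2·[RXQ] and 2·[BER] are each linear in λ. Evaluating at λ=0 and λ=1:
  2·[RXQ] = -1/6·λ + 1/8,   2·[BER] = λ
So [RXQ]:[BER] = (-1/6·λ + 1/8) / (λ). Setting this equal to -11/120:
  -1/6·λ + 1/8 = -11/120·(λ)  ⇒  λ = 5/3
Then r = λ/(1−λ) = (5/3)/(-2/3) = -5/2. Check: with r = -5/2, R = (-2/3, 5/3) and [RXQ]:[BER] = -11/120 as required.

r = -5/2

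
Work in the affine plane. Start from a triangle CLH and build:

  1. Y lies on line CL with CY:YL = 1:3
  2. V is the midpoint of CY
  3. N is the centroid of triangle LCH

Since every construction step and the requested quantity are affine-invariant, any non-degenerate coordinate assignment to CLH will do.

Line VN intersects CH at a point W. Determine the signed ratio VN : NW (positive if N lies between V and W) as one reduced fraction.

VN:NW = -5/8

Set C = (0, 0), L = (1, 0), H = (0, 1); any affine frame gives the same invariant.
1. Y lies on line CL with CY:YL = 1:3 ⇒ Y = (1/4, 0)
2. V is the midpoint of CY ⇒ V = (1/8, 0)
3. N is the centroid of triangle LCH ⇒ N = (1/3, 1/3)
line VN meets CH at W = (0, -1/5)
N = V + t·(W−V) with t = -5/3, so VN:NW = -5/3:8/3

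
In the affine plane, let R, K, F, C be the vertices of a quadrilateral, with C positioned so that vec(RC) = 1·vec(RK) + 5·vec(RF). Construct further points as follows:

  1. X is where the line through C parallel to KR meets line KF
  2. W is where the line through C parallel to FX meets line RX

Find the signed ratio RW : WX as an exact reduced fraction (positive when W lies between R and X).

RW:WX = -6/5

Work in coordinates with R = (0, 0), K = (1, 0), F = (0, 1), C = (1, 5).
1. X is where the line through C parallel to KR meets line KF ⇒ X = (-4, 5)
2. W is where the line through C parallel to FX meets line RX ⇒ W = (-24, 30)
W = R + t·(X−R) with t = 6, so RW:WX = t:(1−t) = 6:-5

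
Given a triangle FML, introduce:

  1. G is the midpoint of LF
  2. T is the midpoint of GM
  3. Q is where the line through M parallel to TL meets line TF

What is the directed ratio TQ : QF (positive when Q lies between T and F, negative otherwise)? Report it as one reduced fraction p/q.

Choose coordinates F = (0, 0), M = (1, 0), L = (0, 1).
1. G is the midpoint of LF ⇒ G = (0, 1/2)
2. T is the midpoint of GM ⇒ T = (1/2, 1/4)
3. Q is where the line through M parallel to TL meets line TF ⇒ Q = (3/4, 3/8)
Q = T + t·(F−T) with t = -1/2, so TQ:QF = t:(1−t) = -1/2:3/2

TQ:QF = -1/3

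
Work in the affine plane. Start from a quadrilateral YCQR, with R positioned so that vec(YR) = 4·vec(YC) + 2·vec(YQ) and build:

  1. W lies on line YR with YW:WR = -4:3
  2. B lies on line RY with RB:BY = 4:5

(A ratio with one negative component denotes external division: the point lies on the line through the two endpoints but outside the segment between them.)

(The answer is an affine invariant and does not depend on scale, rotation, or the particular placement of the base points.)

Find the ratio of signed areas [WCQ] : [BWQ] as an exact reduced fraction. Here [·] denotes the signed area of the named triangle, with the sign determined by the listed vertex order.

[WCQ]:[BWQ] = -207/124

Choose coordinates Y = (0, 0), C = (1, 0), Q = (0, 1), R = (4, 2).
1. W lies on line YR with YW:WR = -4:3 ⇒ W = (16, 8)
2. B lies on line RY with RB:BY = 4:5 ⇒ B = (20/9, 10/9)
2·[WCQ] = -23, 2·[BWQ] = 124/9
[WCQ]:[BWQ] = -23:124/9 = -207/124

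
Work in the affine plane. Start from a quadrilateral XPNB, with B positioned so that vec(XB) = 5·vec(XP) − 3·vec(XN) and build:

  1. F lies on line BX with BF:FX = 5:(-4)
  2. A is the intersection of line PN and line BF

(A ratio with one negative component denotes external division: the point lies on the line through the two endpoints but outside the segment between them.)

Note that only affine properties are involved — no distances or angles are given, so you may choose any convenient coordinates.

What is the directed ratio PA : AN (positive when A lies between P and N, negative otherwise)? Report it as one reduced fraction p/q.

PA:AN = -3/5

Set X = (0, 0), P = (1, 0), N = (0, 1), B = (5, -3); any affine frame gives the same invariant.
1. F lies on line BX with BF:FX = 5:(-4) ⇒ F = (-20, 12)
2. A is the intersection of line PN and line BF ⇒ A = (5/2, -3/2)
A = P + t·(N−P) with t = -3/2, so PA:AN = t:(1−t) = -3/2:5/2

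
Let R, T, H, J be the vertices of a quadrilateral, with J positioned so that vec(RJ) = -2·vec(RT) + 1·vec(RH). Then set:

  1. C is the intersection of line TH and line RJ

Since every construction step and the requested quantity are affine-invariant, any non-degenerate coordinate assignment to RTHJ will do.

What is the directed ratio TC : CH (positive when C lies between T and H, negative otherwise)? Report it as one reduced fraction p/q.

TC:CH = -1/2

Assign R = (0, 0), T = (1, 0), H = (0, 1), J = (-2, 1) — the answer is frame-independent, so this choice is without loss of generality.
1. C is the intersection of line TH and line RJ ⇒ C = (2, -1)
C = T + t·(H−T) with t = -1, so TC:CH = t:(1−t) = -1:2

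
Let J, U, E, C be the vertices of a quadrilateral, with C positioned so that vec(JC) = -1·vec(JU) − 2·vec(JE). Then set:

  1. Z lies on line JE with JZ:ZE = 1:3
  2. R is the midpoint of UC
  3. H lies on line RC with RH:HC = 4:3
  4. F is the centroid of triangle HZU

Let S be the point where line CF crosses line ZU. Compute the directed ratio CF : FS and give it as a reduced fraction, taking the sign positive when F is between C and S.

CF:FS = 31/11

Choose coordinates J = (0, 0), U = (1, 0), E = (0, 1), C = (-1, -2).
1. Z lies on line JE with JZ:ZE = 1:3 ⇒ Z = (0, 1/4)
2. R is the midpoint of UC ⇒ R = (0, -1)
3. H lies on line RC with RH:HC = 4:3 ⇒ H = (-4/7, -11/7)
4. F is the centroid of triangle HZU ⇒ F = (1/7, -37/84)
line CF meets ZU at S = (17/31, 7/62)
F = C + t·(S−C) with t = 31/42, so CF:FS = 31/42:11/42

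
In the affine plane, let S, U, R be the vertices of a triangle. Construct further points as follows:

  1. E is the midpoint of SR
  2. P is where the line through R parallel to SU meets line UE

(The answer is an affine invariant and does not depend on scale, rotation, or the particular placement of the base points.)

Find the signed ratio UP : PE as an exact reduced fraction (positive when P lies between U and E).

Choose coordinates S = (0, 0), U = (1, 0), R = (0, 1).
1. E is the midpoint of SR ⇒ E = (0, 1/2)
2. P is where the line through R parallel to SU meets line UE ⇒ P = (-1, 1)
P = U + t·(E−U) with t = 2, so UP:PE = t:(1−t) = 2:-1

UP:PE = -2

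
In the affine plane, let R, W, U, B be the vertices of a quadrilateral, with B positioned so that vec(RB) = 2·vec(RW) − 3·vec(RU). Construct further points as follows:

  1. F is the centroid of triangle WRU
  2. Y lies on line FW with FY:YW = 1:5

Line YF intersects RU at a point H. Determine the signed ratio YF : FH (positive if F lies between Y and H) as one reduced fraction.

YF:FH = 1/3

Work in coordinates with R = (0, 0), W = (1, 0), U = (0, 1), B = (2, -3).
1. F is the centroid of triangle WRU ⇒ F = (1/3, 1/3)
2. Y lies on line FW with FY:YW = 1:5 ⇒ Y = (4/9, 5/18)
line YF meets RU at H = (0, 1/2)
F = Y + t·(H−Y) with t = 1/4, so YF:FH = 1/4:3/4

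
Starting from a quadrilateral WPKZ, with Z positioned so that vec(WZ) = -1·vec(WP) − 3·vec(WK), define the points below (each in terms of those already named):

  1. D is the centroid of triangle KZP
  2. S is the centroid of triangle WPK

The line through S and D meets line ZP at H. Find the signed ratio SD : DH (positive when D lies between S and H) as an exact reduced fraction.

Work in coordinates with W = (0, 0), P = (1, 0), K = (0, 1), Z = (-1, -3).
1. D is the centroid of triangle KZP ⇒ D = (0, -2/3)
2. S is the centroid of triangle WPK ⇒ S = (1/3, 1/3)
line SD meets ZP at H = (-5/9, -7/3)
D = S + t·(H−S) with t = 3/8, so SD:DH = 3/8:5/8

SD:DH = 3/5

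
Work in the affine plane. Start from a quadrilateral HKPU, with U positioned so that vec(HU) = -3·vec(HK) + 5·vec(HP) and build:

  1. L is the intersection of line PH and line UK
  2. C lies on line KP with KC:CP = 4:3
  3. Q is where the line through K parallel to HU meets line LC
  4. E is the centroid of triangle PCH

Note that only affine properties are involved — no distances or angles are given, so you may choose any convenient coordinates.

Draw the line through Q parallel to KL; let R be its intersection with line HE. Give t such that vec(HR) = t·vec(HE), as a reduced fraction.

Work in coordinates with H = (0, 0), K = (1, 0), P = (0, 1), U = (-3, 5).
1. L is the intersection of line PH and line UK ⇒ L = (0, 5/4)
2. C lies on line KP with KC:CP = 4:3 ⇒ C = (3/7, 4/7)
3. Q is where the line through K parallel to HU meets line LC ⇒ Q = (5, -20/3)
4. E is the centroid of triangle PCH ⇒ E = (1/7, 11/21)
through Q parallel to KL: direction (-1, 5/4); meets HE at R = (-5/59, -55/177)
R = H + t·(E−H) with t = -35/59

t = -35/59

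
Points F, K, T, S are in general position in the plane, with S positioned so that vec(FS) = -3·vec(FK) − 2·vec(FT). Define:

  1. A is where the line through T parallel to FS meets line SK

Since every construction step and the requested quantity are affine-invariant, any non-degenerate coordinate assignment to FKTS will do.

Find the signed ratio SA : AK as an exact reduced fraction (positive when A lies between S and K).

Set F = (0, 0), K = (1, 0), T = (0, 1), S = (-3, -2); any affine frame gives the same invariant.
1. A is where the line through T parallel to FS meets line SK ⇒ A = (-9, -5)
A = S + t·(K−S) with t = -3/2, so SA:AK = t:(1−t) = -3/2:5/2

SA:AK = -3/5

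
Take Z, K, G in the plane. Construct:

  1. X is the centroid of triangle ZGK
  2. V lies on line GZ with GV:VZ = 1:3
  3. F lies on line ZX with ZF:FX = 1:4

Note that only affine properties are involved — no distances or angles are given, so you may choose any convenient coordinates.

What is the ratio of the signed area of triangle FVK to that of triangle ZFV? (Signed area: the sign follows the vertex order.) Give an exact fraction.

Assign Z = (0, 0), K = (1, 0), G = (0, 1) — the answer is frame-independent, so this choice is without loss of generality.
1. X is the centroid of triangle ZGK ⇒ X = (1/3, 1/3)
2. V lies on line GZ with GV:VZ = 1:3 ⇒ V = (0, 3/4)
3. F lies on line ZX with ZF:FX = 1:4 ⇒ F = (1/15, 1/15)
2·[FVK] = -19/30, 2·[ZFV] = 1/20
[FVK]:[ZFV] = -19/30:1/20 = -38/3

[FVK]:[ZFV] = -38/3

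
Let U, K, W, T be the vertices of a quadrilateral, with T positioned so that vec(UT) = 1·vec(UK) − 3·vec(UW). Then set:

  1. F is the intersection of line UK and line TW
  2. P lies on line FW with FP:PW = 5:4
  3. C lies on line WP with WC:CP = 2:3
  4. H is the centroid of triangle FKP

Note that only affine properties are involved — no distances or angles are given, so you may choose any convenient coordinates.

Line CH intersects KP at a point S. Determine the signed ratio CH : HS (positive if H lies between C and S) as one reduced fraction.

Assign U = (0, 0), K = (1, 0), W = (0, 1), T = (1, -3) — the answer is frame-independent, so this choice is without loss of generality.
1. F is the intersection of line UK and line TW ⇒ F = (1/4, 0)
2. P lies on line FW with FP:PW = 5:4 ⇒ P = (1/9, 5/9)
3. C lies on line WP with WC:CP = 2:3 ⇒ C = (2/45, 37/45)
4. H is the centroid of triangle FKP ⇒ H = (49/108, 5/27)
line CH meets KP at S = (157/549, 245/549)
H = C + t·(S−C) with t = 61/36, so CH:HS = 61/36:-25/36

CH:HS = -61/25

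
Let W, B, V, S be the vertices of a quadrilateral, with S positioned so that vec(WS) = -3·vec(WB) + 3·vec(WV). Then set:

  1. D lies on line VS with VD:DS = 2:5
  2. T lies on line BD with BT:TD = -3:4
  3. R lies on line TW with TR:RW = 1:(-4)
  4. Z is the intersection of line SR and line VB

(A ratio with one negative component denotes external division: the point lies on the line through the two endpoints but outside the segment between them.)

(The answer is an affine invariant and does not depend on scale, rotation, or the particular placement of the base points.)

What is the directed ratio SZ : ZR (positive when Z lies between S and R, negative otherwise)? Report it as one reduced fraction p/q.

SZ:ZR = 21/31

Work in coordinates with W = (0, 0), B = (1, 0), V = (0, 1), S = (-3, 3).
1. D lies on line VS with VD:DS = 2:5 ⇒ D = (-6/7, 11/7)
2. T lies on line BD with BT:TD = -3:4 ⇒ T = (46/7, -33/7)
3. R lies on line TW with TR:RW = 1:(-4) ⇒ R = (184/21, -44/7)
4. Z is the intersection of line SR and line VB ⇒ Z = (7/4, -3/4)
Z = S + t·(R−S) with t = 21/52, so SZ:ZR = t:(1−t) = 21/52:31/52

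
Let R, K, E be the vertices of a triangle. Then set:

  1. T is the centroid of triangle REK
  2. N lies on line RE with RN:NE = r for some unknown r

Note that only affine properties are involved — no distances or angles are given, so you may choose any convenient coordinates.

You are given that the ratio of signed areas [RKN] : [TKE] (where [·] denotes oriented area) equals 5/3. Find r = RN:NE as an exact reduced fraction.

Choose coordinates R = (0, 0), K = (1, 0), E = (0, 1).
1. T is the centroid of triangle REK ⇒ T = (1/3, 1/3)
2. With RN:NE = r, write λ = r/(r+1) so N = R + λ·(E−R); N is affine-linear in λ
Every point depending on N is an affine combination of N and λ-independent points, so each such coordinate is linear in λ; the λ² term in each signed area is a multiple of (E−R)×(E−R) = 0, so 2·[RKN] and 2·[TKE] are each linear in λ. Evaluating at λ=0 and λ=1:
  2·[RKN] = λ,   2·[TKE] = 1/3
So [RKN]:[TKE] = (λ) / (1/3). Setting this equal to 5/3:
  λ = 5/3·(1/3)  ⇒  λ = 5/9
Then r = λ/(1−λ) = (5/9)/(4/9) = 5/4. Check: with r = 5/4, N = (0, 5/9) and [RKN]:[TKE] = 5/3 as required.

r = 5/4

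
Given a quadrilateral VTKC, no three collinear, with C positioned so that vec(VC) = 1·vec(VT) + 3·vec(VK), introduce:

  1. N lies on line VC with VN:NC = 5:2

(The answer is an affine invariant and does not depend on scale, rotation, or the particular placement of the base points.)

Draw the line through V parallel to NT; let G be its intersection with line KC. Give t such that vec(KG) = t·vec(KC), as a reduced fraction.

t = -2/19

Assign V = (0, 0), T = (1, 0), K = (0, 1), C = (1, 3) — the answer is frame-independent, so this choice is without loss of generality.
1. N lies on line VC with VN:NC = 5:2 ⇒ N = (5/7, 15/7)
through V parallel to NT: direction (2/7, -15/7); meets KC at G = (-2/19, 15/19)
G = K + t·(C−K) with t = -2/19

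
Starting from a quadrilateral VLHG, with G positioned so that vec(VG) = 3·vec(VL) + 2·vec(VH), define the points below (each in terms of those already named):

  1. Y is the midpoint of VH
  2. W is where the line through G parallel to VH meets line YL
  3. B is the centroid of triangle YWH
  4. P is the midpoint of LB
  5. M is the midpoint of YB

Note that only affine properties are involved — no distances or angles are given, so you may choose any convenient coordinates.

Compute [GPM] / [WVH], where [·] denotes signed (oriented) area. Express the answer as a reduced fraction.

Work in coordinates with V = (0, 0), L = (1, 0), H = (0, 1), G = (3, 2).
1. Y is the midpoint of VH ⇒ Y = (0, 1/2)
2. W is where the line through G parallel to VH meets line YL ⇒ W = (3, -1)
3. B is the centroid of triangle YWH ⇒ B = (1, 1/6)
4. P is the midpoint of LB ⇒ P = (1, 1/12)
5. M is the midpoint of YB ⇒ M = (1/2, 1/3)
2·[GPM] = -35/24, 2·[WVH] = -3
[GPM]:[WVH] = -35/24:-3 = 35/72

[GPM]:[WVH] = 35/72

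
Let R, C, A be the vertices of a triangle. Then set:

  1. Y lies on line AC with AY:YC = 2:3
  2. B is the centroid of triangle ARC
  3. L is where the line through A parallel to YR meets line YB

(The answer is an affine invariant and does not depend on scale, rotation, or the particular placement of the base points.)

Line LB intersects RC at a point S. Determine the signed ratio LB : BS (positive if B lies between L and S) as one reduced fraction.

Set R = (0, 0), C = (1, 0), A = (0, 1); any affine frame gives the same invariant.
1. Y lies on line AC with AY:YC = 2:3 ⇒ Y = (2/5, 3/5)
2. B is the centroid of triangle ARC ⇒ B = (1/3, 1/3)
3. L is where the line through A parallel to YR meets line YB ⇒ L = (4/5, 11/5)
line LB meets RC at S = (1/4, 0)
B = L + t·(S−L) with t = 28/33, so LB:BS = 28/33:5/33

LB:BS = 28/5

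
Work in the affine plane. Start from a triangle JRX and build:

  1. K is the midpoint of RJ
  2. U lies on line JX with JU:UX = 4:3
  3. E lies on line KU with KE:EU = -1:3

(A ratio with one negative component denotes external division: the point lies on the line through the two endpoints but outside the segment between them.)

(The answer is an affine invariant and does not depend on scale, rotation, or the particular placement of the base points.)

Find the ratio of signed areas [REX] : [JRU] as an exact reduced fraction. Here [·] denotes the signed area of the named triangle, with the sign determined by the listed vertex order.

[REX]:[JRU] = -15/16

Choose coordinates J = (0, 0), R = (1, 0), X = (0, 1).
1. K is the midpoint of RJ ⇒ K = (1/2, 0)
2. U lies on line JX with JU:UX = 4:3 ⇒ U = (0, 4/7)
3. E lies on line KU with KE:EU = -1:3 ⇒ E = (3/4, -2/7)
2·[REX] = -15/28, 2·[JRU] = 4/7
[REX]:[JRU] = -15/28:4/7 = -15/16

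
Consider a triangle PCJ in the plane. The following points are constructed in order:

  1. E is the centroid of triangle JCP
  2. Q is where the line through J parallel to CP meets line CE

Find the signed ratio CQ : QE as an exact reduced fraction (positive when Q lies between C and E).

CQ:QE = -3/2

Assign P = (0, 0), C = (1, 0), J = (0, 1) — the answer is frame-independent, so this choice is without loss of generality.
1. E is the centroid of triangle JCP ⇒ E = (1/3, 1/3)
2. Q is where the line through J parallel to CP meets line CE ⇒ Q = (-1, 1)
Q = C + t·(E−C) with t = 3, so CQ:QE = t:(1−t) = 3:-2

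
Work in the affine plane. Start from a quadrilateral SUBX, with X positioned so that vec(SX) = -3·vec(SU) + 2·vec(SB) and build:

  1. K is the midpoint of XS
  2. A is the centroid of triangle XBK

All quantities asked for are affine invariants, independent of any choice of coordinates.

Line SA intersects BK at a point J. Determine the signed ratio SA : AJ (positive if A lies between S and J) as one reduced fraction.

SA:AJ = -4

Choose coordinates S = (0, 0), U = (1, 0), B = (0, 1), X = (-3, 2).
1. K is the midpoint of XS ⇒ K = (-3/2, 1)
2. A is the centroid of triangle XBK ⇒ A = (-3/2, 4/3)
line SA meets BK at J = (-9/8, 1)
A = S + t·(J−S) with t = 4/3, so SA:AJ = 4/3:-1/3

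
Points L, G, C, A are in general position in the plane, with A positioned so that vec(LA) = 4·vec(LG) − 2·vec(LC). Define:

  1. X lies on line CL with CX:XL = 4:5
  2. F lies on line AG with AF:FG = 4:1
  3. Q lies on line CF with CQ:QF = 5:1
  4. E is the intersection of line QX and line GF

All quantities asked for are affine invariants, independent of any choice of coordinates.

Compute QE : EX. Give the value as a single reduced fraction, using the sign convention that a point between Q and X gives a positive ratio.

Set L = (0, 0), G = (1, 0), C = (0, 1), A = (4, -2); any affine frame gives the same invariant.
1. X lies on line CL with CX:XL = 4:5 ⇒ X = (0, 5/9)
2. F lies on line AG with AF:FG = 4:1 ⇒ F = (8/5, -2/5)
3. Q lies on line CF with CQ:QF = 5:1 ⇒ Q = (4/3, -1/6)
4. E is the intersection of line QX and line GF ⇒ E = (8/9, 2/27)
E = Q + t·(X−Q) with t = 1/3, so QE:EX = t:(1−t) = 1/3:2/3

QE:EX = 1/2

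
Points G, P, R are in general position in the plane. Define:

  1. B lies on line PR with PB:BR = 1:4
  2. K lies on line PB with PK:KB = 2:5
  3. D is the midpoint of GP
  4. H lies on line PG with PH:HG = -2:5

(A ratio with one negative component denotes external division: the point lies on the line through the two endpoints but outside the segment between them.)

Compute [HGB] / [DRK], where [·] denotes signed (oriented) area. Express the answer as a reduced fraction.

[HGB]:[DRK] = 70/99

Choose coordinates G = (0, 0), P = (1, 0), R = (0, 1).
1. B lies on line PR with PB:BR = 1:4 ⇒ B = (4/5, 1/5)
2. K lies on line PB with PK:KB = 2:5 ⇒ K = (33/35, 2/35)
3. D is the midpoint of GP ⇒ D = (1/2, 0)
4. H lies on line PG with PH:HG = -2:5 ⇒ H = (5/3, 0)
2·[HGB] = -1/3, 2·[DRK] = -33/70
[HGB]:[DRK] = -1/3:-33/70 = 70/99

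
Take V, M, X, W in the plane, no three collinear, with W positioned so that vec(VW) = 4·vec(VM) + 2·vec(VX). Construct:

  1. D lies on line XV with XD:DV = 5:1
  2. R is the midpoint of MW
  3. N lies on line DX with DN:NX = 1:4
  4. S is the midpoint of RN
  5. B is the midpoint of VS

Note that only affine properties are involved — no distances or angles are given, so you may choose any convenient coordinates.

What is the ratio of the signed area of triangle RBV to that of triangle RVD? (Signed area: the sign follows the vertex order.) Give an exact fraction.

Assign V = (0, 0), M = (1, 0), X = (0, 1), W = (4, 2) — the answer is frame-independent, so this choice is without loss of generality.
1. D lies on line XV with XD:DV = 5:1 ⇒ D = (0, 1/6)
2. R is the midpoint of MW ⇒ R = (5/2, 1)
3. N lies on line DX with DN:NX = 1:4 ⇒ N = (0, 1/3)
4. S is the midpoint of RN ⇒ S = (5/4, 2/3)
5. B is the midpoint of VS ⇒ B = (5/8, 1/3)
2·[RBV] = 5/24, 2·[RVD] = -5/12
[RBV]:[RVD] = 5/24:-5/12 = -1/2

[RBV]:[RVD] = -1/2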